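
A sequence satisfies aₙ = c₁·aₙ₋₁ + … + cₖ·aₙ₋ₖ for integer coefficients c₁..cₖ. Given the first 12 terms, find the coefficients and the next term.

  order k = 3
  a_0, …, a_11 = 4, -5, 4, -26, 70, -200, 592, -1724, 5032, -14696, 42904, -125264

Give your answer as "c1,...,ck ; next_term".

-2,2,-2 ; 365728

  a_3 = -2·4 + 2·-5 + -2·4 = -26
  a_4 = -2·-26 + 2·4 + -2·-5 = 70
  a_5 = -2·70 + 2·-26 + -2·4 = -200
  a_6 = -2·-200 + 2·70 + -2·-26 = 592
  a_7 = -2·592 + 2·-200 + -2·70 = -1724
  a_8 = -2·-1724 + 2·592 + -2·-200 = 5032
  a_9 = -2·5032 + 2·-1724 + -2·592 = -14696
  a_10 = -2·-14696 + 2·5032 + -2·-1724 = 42904
  a_11 = -2·42904 + 2·-14696 + -2·5032 = -125264
  a_12 = -2·-125264 + 2·42904 + -2·-14696 = 365728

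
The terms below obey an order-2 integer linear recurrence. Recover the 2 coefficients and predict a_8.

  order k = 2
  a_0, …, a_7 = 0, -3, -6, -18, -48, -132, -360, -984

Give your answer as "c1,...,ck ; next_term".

2,2 ; -2688

  a_2 = 2·-3 + 2·0 = -6
  a_3 = 2·-6 + 2·-3 = -18
  a_4 = 2·-18 + 2·-6 = -48
  a_5 = 2·-48 + 2·-18 = -132
  a_6 = 2·-132 + 2·-48 = -360
  a_7 = 2·-360 + 2·-132 = -984
  a_8 = 2·-984 + 2·-360 = -2688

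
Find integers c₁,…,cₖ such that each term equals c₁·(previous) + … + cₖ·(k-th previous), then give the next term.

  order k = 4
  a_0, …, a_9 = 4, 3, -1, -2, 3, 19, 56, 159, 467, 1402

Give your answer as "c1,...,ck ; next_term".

3,0,-1,3 ; 4215

  a_4 = 3·-2 + 0·-1 + -1·3 + 3·4 = 3
  a_5 = 3·3 + 0·-2 + -1·-1 + 3·3 = 19
  a_6 = 3·19 + 0·3 + -1·-2 + 3·-1 = 56
  a_7 = 3·56 + 0·19 + -1·3 + 3·-2 = 159
  a_8 = 3·159 + 0·56 + -1·19 + 3·3 = 467
  a_9 = 3·467 + 0·159 + -1·56 + 3·19 = 1402
  a_10 = 3·1402 + 0·467 + -1·159 + 3·56 = 4215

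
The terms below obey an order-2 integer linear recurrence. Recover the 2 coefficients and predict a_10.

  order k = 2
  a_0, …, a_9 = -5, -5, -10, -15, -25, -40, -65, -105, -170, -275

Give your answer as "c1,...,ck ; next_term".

  a_2 = 1·-5 + 1·-5 = -10
  a_3 = 1·-10 + 1·-5 = -15
  a_4 = 1·-15 + 1·-10 = -25
  a_5 = 1·-25 + 1·-15 = -40
  a_6 = 1·-40 + 1·-25 = -65
  a_7 = 1·-65 + 1·-40 = -105
  a_8 = 1·-105 + 1·-65 = -170
  a_9 = 1·-170 + 1·-105 = -275
  a_10 = 1·-275 + 1·-170 = -445

1,1 ; -445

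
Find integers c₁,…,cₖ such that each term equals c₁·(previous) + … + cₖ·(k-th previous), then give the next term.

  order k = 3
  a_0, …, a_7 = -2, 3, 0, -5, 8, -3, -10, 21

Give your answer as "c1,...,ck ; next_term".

-1,-1,1 ; -14

  a_3 = -1·0 + -1·3 + 1·-2 = -5
  a_4 = -1·-5 + -1·0 + 1·3 = 8
  a_5 = -1·8 + -1·-5 + 1·0 = -3
  a_6 = -1·-3 + -1·8 + 1·-5 = -10
  a_7 = -1·-10 + -1·-3 + 1·8 = 21
  a_8 = -1·21 + -1·-10 + 1·-3 = -14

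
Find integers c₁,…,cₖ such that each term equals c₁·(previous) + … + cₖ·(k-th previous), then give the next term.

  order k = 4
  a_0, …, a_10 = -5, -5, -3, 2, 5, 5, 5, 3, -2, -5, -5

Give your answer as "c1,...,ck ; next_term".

  a_4 = 1·2 + -1·-3 + 1·-5 + -1·-5 = 5
  a_5 = 1·5 + -1·2 + 1·-3 + -1·-5 = 5
  a_6 = 1·5 + -1·5 + 1·2 + -1·-3 = 5
  a_7 = 1·5 + -1·5 + 1·5 + -1·2 = 3
  a_8 = 1·3 + -1·5 + 1·5 + -1·5 = -2
  a_9 = 1·-2 + -1·3 + 1·5 + -1·5 = -5
  a_10 = 1·-5 + -1·-2 + 1·3 + -1·5 = -5
  a_11 = 1·-5 + -1·-5 + 1·-2 + -1·3 = -5

1,-1,1,-1 ; -5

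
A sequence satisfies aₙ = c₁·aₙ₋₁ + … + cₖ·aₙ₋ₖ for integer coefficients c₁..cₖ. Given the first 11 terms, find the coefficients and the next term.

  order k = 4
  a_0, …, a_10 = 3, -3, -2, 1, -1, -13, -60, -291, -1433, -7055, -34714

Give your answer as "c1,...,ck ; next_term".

  a_4 = 4·1 + 4·-2 + 2·-3 + 3·3 = -1
  a_5 = 4·-1 + 4·1 + 2·-2 + 3·-3 = -13
  a_6 = 4·-13 + 4·-1 + 2·1 + 3·-2 = -60
  a_7 = 4·-60 + 4·-13 + 2·-1 + 3·1 = -291
  a_8 = 4·-291 + 4·-60 + 2·-13 + 3·-1 = -1433
  a_9 = 4·-1433 + 4·-291 + 2·-60 + 3·-13 = -7055
  a_10 = 4·-7055 + 4·-1433 + 2·-291 + 3·-60 = -34714
  a_11 = 4·-34714 + 4·-7055 + 2·-1433 + 3·-291 = -170815

4,4,2,3 ; -170815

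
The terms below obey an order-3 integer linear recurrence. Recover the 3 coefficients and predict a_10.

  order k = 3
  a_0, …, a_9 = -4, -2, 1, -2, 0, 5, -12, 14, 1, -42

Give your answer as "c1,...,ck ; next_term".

-2,-2,1 ; 96

  a_3 = -2·1 + -2·-2 + 1·-4 = -2
  a_4 = -2·-2 + -2·1 + 1·-2 = 0
  a_5 = -2·0 + -2·-2 + 1·1 = 5
  a_6 = -2·5 + -2·0 + 1·-2 = -12
  a_7 = -2·-12 + -2·5 + 1·0 = 14
  a_8 = -2·14 + -2·-12 + 1·5 = 1
  a_9 = -2·1 + -2·14 + 1·-12 = -42
  a_10 = -2·-42 + -2·1 + 1·14 = 96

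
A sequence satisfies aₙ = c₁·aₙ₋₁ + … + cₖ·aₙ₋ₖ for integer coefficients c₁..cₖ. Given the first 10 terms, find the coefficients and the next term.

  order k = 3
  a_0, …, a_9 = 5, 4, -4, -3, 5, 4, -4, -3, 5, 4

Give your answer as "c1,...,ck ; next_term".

1,-1,1 ; -4

  a_3 = 1·-4 + -1·4 + 1·5 = -3
  a_4 = 1·-3 + -1·-4 + 1·4 = 5
  a_5 = 1·5 + -1·-3 + 1·-4 = 4
  a_6 = 1·4 + -1·5 + 1·-3 = -4
  a_7 = 1·-4 + -1·4 + 1·5 = -3
  a_8 = 1·-3 + -1·-4 + 1·4 = 5
  a_9 = 1·5 + -1·-3 + 1·-4 = 4
  a_10 = 1·4 + -1·5 + 1·-3 = -4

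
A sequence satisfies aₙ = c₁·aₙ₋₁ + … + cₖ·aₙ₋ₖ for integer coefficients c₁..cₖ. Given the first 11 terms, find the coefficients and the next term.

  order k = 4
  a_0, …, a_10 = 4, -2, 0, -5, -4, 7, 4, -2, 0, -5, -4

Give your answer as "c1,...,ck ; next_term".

  a_4 = 0·-5 + -1·0 + 0·-2 + -1·4 = -4
  a_5 = 0·-4 + -1·-5 + 0·0 + -1·-2 = 7
  a_6 = 0·7 + -1·-4 + 0·-5 + -1·0 = 4
  a_7 = 0·4 + -1·7 + 0·-4 + -1·-5 = -2
  a_8 = 0·-2 + -1·4 + 0·7 + -1·-4 = 0
  a_9 = 0·0 + -1·-2 + 0·4 + -1·7 = -5
  a_10 = 0·-5 + -1·0 + 0·-2 + -1·4 = -4
  a_11 = 0·-4 + -1·-5 + 0·0 + -1·-2 = 7

0,-1,0,-1 ; 7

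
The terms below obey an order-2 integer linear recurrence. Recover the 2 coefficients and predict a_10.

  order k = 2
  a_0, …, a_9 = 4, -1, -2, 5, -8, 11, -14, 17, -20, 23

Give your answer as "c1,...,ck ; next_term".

  a_2 = -2·-1 + -1·4 = -2
  a_3 = -2·-2 + -1·-1 = 5
  a_4 = -2·5 + -1·-2 = -8
  a_5 = -2·-8 + -1·5 = 11
  a_6 = -2·11 + -1·-8 = -14
  a_7 = -2·-14 + -1·11 = 17
  a_8 = -2·17 + -1·-14 = -20
  a_9 = -2·-20 + -1·17 = 23
  a_10 = -2·23 + -1·-20 = -26

-2,-1 ; -26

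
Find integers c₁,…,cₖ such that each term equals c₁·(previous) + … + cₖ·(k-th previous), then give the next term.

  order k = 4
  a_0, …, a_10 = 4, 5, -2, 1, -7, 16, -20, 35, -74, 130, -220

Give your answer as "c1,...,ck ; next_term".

  a_4 = -1·1 + 0·-2 + -2·5 + 1·4 = -7
  a_5 = -1·-7 + 0·1 + -2·-2 + 1·5 = 16
  a_6 = -1·16 + 0·-7 + -2·1 + 1·-2 = -20
  a_7 = -1·-20 + 0·16 + -2·-7 + 1·1 = 35
  a_8 = -1·35 + 0·-20 + -2·16 + 1·-7 = -74
  a_9 = -1·-74 + 0·35 + -2·-20 + 1·16 = 130
  a_10 = -1·130 + 0·-74 + -2·35 + 1·-20 = -220
  a_11 = -1·-220 + 0·130 + -2·-74 + 1·35 = 403

-1,0,-2,1 ; 403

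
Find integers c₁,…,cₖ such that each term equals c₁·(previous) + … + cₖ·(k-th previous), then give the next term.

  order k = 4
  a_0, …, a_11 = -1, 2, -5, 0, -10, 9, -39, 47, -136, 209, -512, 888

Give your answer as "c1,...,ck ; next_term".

-1,2,1,2 ; -1975

  a_4 = -1·0 + 2·-5 + 1·2 + 2·-1 = -10
  a_5 = -1·-10 + 2·0 + 1·-5 + 2·2 = 9
  a_6 = -1·9 + 2·-10 + 1·0 + 2·-5 = -39
  a_7 = -1·-39 + 2·9 + 1·-10 + 2·0 = 47
  a_8 = -1·47 + 2·-39 + 1·9 + 2·-10 = -136
  a_9 = -1·-136 + 2·47 + 1·-39 + 2·9 = 209
  a_10 = -1·209 + 2·-136 + 1·47 + 2·-39 = -512
  a_11 = -1·-512 + 2·209 + 1·-136 + 2·47 = 888
  a_12 = -1·888 + 2·-512 + 1·209 + 2·-136 = -1975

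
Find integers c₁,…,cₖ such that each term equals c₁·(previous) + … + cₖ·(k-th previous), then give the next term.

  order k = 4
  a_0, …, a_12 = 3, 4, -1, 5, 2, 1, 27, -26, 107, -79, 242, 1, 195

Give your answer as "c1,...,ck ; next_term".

  a_4 = -1·5 + 3·-1 + 4·4 + -2·3 = 2
  a_5 = -1·2 + 3·5 + 4·-1 + -2·4 = 1
  a_6 = -1·1 + 3·2 + 4·5 + -2·-1 = 27
  a_7 = -1·27 + 3·1 + 4·2 + -2·5 = -26
  a_8 = -1·-26 + 3·27 + 4·1 + -2·2 = 107
  a_9 = -1·107 + 3·-26 + 4·27 + -2·1 = -79
  a_10 = -1·-79 + 3·107 + 4·-26 + -2·27 = 242
  a_11 = -1·242 + 3·-79 + 4·107 + -2·-26 = 1
  a_12 = -1·1 + 3·242 + 4·-79 + -2·107 = 195
  a_13 = -1·195 + 3·1 + 4·242 + -2·-79 = 934

-1,3,4,-2 ; 934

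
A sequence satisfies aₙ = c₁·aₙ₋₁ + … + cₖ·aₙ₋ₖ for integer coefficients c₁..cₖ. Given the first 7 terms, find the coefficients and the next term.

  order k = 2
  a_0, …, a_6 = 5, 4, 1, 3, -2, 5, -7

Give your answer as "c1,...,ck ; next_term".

-1,1 ; 12

  a_2 = -1·4 + 1·5 = 1
  a_3 = -1·1 + 1·4 = 3
  a_4 = -1·3 + 1·1 = -2
  a_5 = -1·-2 + 1·3 = 5
  a_6 = -1·5 + 1·-2 = -7
  a_7 = -1·-7 + 1·5 = 12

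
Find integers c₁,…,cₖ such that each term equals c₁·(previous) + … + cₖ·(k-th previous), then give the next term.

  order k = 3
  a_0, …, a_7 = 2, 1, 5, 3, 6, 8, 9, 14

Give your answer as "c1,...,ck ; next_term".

  a_3 = 0·5 + 1·1 + 1·2 = 3
  a_4 = 0·3 + 1·5 + 1·1 = 6
  a_5 = 0·6 + 1·3 + 1·5 = 8
  a_6 = 0·8 + 1·6 + 1·3 = 9
  a_7 = 0·9 + 1·8 + 1·6 = 14
  a_8 = 0·14 + 1·9 + 1·8 = 17

0,1,1 ; 17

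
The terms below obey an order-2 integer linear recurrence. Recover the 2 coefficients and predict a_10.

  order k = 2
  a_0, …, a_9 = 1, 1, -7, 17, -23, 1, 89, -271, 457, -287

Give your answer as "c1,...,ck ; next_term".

-3,-4 ; -967

  a_2 = -3·1 + -4·1 = -7
  a_3 = -3·-7 + -4·1 = 17
  a_4 = -3·17 + -4·-7 = -23
  a_5 = -3·-23 + -4·17 = 1
  a_6 = -3·1 + -4·-23 = 89
  a_7 = -3·89 + -4·1 = -271
  a_8 = -3·-271 + -4·89 = 457
  a_9 = -3·457 + -4·-271 = -287
  a_10 = -3·-287 + -4·457 = -967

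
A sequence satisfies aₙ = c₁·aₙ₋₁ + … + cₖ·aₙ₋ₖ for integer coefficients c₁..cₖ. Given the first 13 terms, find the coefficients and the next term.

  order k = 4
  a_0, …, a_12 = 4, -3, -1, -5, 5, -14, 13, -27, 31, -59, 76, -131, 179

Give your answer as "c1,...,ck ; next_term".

-1,1,1,1 ; -293

  a_4 = -1·-5 + 1·-1 + 1·-3 + 1·4 = 5
  a_5 = -1·5 + 1·-5 + 1·-1 + 1·-3 = -14
  a_6 = -1·-14 + 1·5 + 1·-5 + 1·-1 = 13
  a_7 = -1·13 + 1·-14 + 1·5 + 1·-5 = -27
  a_8 = -1·-27 + 1·13 + 1·-14 + 1·5 = 31
  a_9 = -1·31 + 1·-27 + 1·13 + 1·-14 = -59
  a_10 = -1·-59 + 1·31 + 1·-27 + 1·13 = 76
  a_11 = -1·76 + 1·-59 + 1·31 + 1·-27 = -131
  a_12 = -1·-131 + 1·76 + 1·-59 + 1·31 = 179
  a_13 = -1·179 + 1·-131 + 1·76 + 1·-59 = -293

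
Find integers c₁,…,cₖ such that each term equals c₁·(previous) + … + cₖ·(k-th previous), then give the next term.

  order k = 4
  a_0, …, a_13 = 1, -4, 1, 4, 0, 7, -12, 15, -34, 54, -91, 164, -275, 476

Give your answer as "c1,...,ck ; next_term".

  a_4 = -1·4 + 1·1 + -1·-4 + -1·1 = 0
  a_5 = -1·0 + 1·4 + -1·1 + -1·-4 = 7
  a_6 = -1·7 + 1·0 + -1·4 + -1·1 = -12
  a_7 = -1·-12 + 1·7 + -1·0 + -1·4 = 15
  a_8 = -1·15 + 1·-12 + -1·7 + -1·0 = -34
  a_9 = -1·-34 + 1·15 + -1·-12 + -1·7 = 54
  a_10 = -1·54 + 1·-34 + -1·15 + -1·-12 = -91
  a_11 = -1·-91 + 1·54 + -1·-34 + -1·15 = 164
  a_12 = -1·164 + 1·-91 + -1·54 + -1·-34 = -275
  a_13 = -1·-275 + 1·164 + -1·-91 + -1·54 = 476
  a_14 = -1·476 + 1·-275 + -1·164 + -1·-91 = -824

-1,1,-1,-1 ; -824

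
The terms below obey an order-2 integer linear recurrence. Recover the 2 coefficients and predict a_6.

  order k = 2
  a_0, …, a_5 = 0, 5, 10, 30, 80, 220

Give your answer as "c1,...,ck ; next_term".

2,2 ; 600

  a_2 = 2·5 + 2·0 = 10
  a_3 = 2·10 + 2·5 = 30
  a_4 = 2·30 + 2·10 = 80
  a_5 = 2·80 + 2·30 = 220
  a_6 = 2·220 + 2·80 = 600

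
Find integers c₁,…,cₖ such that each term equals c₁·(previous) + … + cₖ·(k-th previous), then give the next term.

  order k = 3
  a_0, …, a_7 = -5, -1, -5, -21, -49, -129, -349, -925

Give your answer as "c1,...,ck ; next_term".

  a_3 = 2·-5 + 1·-1 + 2·-5 = -21
  a_4 = 2·-21 + 1·-5 + 2·-1 = -49
  a_5 = 2·-49 + 1·-21 + 2·-5 = -129
  a_6 = 2·-129 + 1·-49 + 2·-21 = -349
  a_7 = 2·-349 + 1·-129 + 2·-49 = -925
  a_8 = 2·-925 + 1·-349 + 2·-129 = -2457

2,1,2 ; -2457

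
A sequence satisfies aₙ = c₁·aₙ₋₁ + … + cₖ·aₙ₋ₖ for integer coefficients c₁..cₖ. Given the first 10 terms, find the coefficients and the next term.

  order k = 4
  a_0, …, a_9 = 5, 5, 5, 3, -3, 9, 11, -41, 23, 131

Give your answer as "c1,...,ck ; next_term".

-1,-3,2,1 ; -271

  a_4 = -1·3 + -3·5 + 2·5 + 1·5 = -3
  a_5 = -1·-3 + -3·3 + 2·5 + 1·5 = 9
  a_6 = -1·9 + -3·-3 + 2·3 + 1·5 = 11
  a_7 = -1·11 + -3·9 + 2·-3 + 1·3 = -41
  a_8 = -1·-41 + -3·11 + 2·9 + 1·-3 = 23
  a_9 = -1·23 + -3·-41 + 2·11 + 1·9 = 131
  a_10 = -1·131 + -3·23 + 2·-41 + 1·11 = -271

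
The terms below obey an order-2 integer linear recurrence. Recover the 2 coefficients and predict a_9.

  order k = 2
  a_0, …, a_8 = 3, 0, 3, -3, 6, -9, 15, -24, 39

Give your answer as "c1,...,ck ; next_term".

  a_2 = -1·0 + 1·3 = 3
  a_3 = -1·3 + 1·0 = -3
  a_4 = -1·-3 + 1·3 = 6
  a_5 = -1·6 + 1·-3 = -9
  a_6 = -1·-9 + 1·6 = 15
  a_7 = -1·15 + 1·-9 = -24
  a_8 = -1·-24 + 1·15 = 39
  a_9 = -1·39 + 1·-24 = -63

-1,1 ; -63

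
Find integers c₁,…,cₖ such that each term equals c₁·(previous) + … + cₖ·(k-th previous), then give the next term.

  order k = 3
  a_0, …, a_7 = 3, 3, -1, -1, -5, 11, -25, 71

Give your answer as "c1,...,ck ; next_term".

-2,1,-2 ; -189

  a_3 = -2·-1 + 1·3 + -2·3 = -1
  a_4 = -2·-1 + 1·-1 + -2·3 = -5
  a_5 = -2·-5 + 1·-1 + -2·-1 = 11
  a_6 = -2·11 + 1·-5 + -2·-1 = -25
  a_7 = -2·-25 + 1·11 + -2·-5 = 71
  a_8 = -2·71 + 1·-25 + -2·11 = -189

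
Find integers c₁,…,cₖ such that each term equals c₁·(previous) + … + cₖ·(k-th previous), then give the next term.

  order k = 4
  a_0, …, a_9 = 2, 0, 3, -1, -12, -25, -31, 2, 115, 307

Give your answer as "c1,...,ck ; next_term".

  a_4 = 2·-1 + -2·3 + -1·0 + -2·2 = -12
  a_5 = 2·-12 + -2·-1 + -1·3 + -2·0 = -25
  a_6 = 2·-25 + -2·-12 + -1·-1 + -2·3 = -31
  a_7 = 2·-31 + -2·-25 + -1·-12 + -2·-1 = 2
  a_8 = 2·2 + -2·-31 + -1·-25 + -2·-12 = 115
  a_9 = 2·115 + -2·2 + -1·-31 + -2·-25 = 307
  a_10 = 2·307 + -2·115 + -1·2 + -2·-31 = 444

2,-2,-1,-2 ; 444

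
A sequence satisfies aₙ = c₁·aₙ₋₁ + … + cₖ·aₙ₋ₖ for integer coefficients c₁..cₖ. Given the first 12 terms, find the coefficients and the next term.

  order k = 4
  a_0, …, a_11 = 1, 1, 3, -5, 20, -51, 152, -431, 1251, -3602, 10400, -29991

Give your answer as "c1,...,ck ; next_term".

-3,0,2,3 ; 86522

  a_4 = -3·-5 + 0·3 + 2·1 + 3·1 = 20
  a_5 = -3·20 + 0·-5 + 2·3 + 3·1 = -51
  a_6 = -3·-51 + 0·20 + 2·-5 + 3·3 = 152
  a_7 = -3·152 + 0·-51 + 2·20 + 3·-5 = -431
  a_8 = -3·-431 + 0·152 + 2·-51 + 3·20 = 1251
  a_9 = -3·1251 + 0·-431 + 2·152 + 3·-51 = -3602
  a_10 = -3·-3602 + 0·1251 + 2·-431 + 3·152 = 10400
  a_11 = -3·10400 + 0·-3602 + 2·1251 + 3·-431 = -29991
  a_12 = -3·-29991 + 0·10400 + 2·-3602 + 3·1251 = 86522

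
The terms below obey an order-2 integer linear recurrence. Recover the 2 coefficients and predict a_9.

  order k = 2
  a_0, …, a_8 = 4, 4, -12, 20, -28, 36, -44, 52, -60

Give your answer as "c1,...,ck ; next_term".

-2,-1 ; 68

  a_2 = -2·4 + -1·4 = -12
  a_3 = -2·-12 + -1·4 = 20
  a_4 = -2·20 + -1·-12 = -28
  a_5 = -2·-28 + -1·20 = 36
  a_6 = -2·36 + -1·-28 = -44
  a_7 = -2·-44 + -1·36 = 52
  a_8 = -2·52 + -1·-44 = -60
  a_9 = -2·-60 + -1·52 = 68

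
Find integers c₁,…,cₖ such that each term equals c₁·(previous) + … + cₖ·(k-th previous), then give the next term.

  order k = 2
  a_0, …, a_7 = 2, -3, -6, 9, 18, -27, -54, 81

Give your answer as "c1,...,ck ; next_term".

  a_2 = 0·-3 + -3·2 = -6
  a_3 = 0·-6 + -3·-3 = 9
  a_4 = 0·9 + -3·-6 = 18
  a_5 = 0·18 + -3·9 = -27
  a_6 = 0·-27 + -3·18 = -54
  a_7 = 0·-54 + -3·-27 = 81
  a_8 = 0·81 + -3·-54 = 162

0,-3 ; 162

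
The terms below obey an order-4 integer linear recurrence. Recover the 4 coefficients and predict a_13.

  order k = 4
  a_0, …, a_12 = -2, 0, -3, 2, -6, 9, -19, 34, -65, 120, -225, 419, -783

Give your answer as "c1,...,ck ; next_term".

-2,0,1,1 ; 1461

  a_4 = -2·2 + 0·-3 + 1·0 + 1·-2 = -6
  a_5 = -2·-6 + 0·2 + 1·-3 + 1·0 = 9
  a_6 = -2·9 + 0·-6 + 1·2 + 1·-3 = -19
  a_7 = -2·-19 + 0·9 + 1·-6 + 1·2 = 34
  a_8 = -2·34 + 0·-19 + 1·9 + 1·-6 = -65
  a_9 = -2·-65 + 0·34 + 1·-19 + 1·9 = 120
  a_10 = -2·120 + 0·-65 + 1·34 + 1·-19 = -225
  a_11 = -2·-225 + 0·120 + 1·-65 + 1·34 = 419
  a_12 = -2·419 + 0·-225 + 1·120 + 1·-65 = -783
  a_13 = -2·-783 + 0·419 + 1·-225 + 1·120 = 1461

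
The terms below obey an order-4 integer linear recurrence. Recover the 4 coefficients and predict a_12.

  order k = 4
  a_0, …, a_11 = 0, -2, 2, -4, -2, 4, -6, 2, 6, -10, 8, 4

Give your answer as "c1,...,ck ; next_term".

0,0,1,-1 ; -16

  a_4 = 0·-4 + 0·2 + 1·-2 + -1·0 = -2
  a_5 = 0·-2 + 0·-4 + 1·2 + -1·-2 = 4
  a_6 = 0·4 + 0·-2 + 1·-4 + -1·2 = -6
  a_7 = 0·-6 + 0·4 + 1·-2 + -1·-4 = 2
  a_8 = 0·2 + 0·-6 + 1·4 + -1·-2 = 6
  a_9 = 0·6 + 0·2 + 1·-6 + -1·4 = -10
  a_10 = 0·-10 + 0·6 + 1·2 + -1·-6 = 8
  a_11 = 0·8 + 0·-10 + 1·6 + -1·2 = 4
  a_12 = 0·4 + 0·8 + 1·-10 + -1·6 = -16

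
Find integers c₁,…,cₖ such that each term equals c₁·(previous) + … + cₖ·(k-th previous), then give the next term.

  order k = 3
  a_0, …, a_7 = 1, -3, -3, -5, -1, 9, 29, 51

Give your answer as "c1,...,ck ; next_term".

2,-1,-2 ; 55

  a_3 = 2·-3 + -1·-3 + -2·1 = -5
  a_4 = 2·-5 + -1·-3 + -2·-3 = -1
  a_5 = 2·-1 + -1·-5 + -2·-3 = 9
  a_6 = 2·9 + -1·-1 + -2·-5 = 29
  a_7 = 2·29 + -1·9 + -2·-1 = 51
  a_8 = 2·51 + -1·29 + -2·9 = 55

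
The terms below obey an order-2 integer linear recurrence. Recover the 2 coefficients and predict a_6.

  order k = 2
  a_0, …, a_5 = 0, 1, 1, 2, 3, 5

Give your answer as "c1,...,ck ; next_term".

  a_2 = 1·1 + 1·0 = 1
  a_3 = 1·1 + 1·1 = 2
  a_4 = 1·2 + 1·1 = 3
  a_5 = 1·3 + 1·2 = 5
  a_6 = 1·5 + 1·3 = 8

1,1 ; 8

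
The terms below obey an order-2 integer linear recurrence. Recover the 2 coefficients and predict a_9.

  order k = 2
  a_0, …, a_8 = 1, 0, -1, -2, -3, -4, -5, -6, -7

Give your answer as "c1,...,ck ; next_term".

2,-1 ; -8

  a_2 = 2·0 + -1·1 = -1
  a_3 = 2·-1 + -1·0 = -2
  a_4 = 2·-2 + -1·-1 = -3
  a_5 = 2·-3 + -1·-2 = -4
  a_6 = 2·-4 + -1·-3 = -5
  a_7 = 2·-5 + -1·-4 = -6
  a_8 = 2·-6 + -1·-5 = -7
  a_9 = 2·-7 + -1·-6 = -8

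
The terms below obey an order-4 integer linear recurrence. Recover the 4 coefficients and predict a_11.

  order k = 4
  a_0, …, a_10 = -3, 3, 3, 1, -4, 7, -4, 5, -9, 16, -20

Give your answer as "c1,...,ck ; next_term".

  a_4 = -1·1 + 0·3 + 0·3 + 1·-3 = -4
  a_5 = -1·-4 + 0·1 + 0·3 + 1·3 = 7
  a_6 = -1·7 + 0·-4 + 0·1 + 1·3 = -4
  a_7 = -1·-4 + 0·7 + 0·-4 + 1·1 = 5
  a_8 = -1·5 + 0·-4 + 0·7 + 1·-4 = -9
  a_9 = -1·-9 + 0·5 + 0·-4 + 1·7 = 16
  a_10 = -1·16 + 0·-9 + 0·5 + 1·-4 = -20
  a_11 = -1·-20 + 0·16 + 0·-9 + 1·5 = 25

-1,0,0,1 ; 25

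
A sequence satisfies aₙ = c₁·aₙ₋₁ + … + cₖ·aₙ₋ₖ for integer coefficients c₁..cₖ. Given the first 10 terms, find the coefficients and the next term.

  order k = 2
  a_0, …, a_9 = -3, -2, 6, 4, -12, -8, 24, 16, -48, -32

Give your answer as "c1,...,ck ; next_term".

  a_2 = 0·-2 + -2·-3 = 6
  a_3 = 0·6 + -2·-2 = 4
  a_4 = 0·4 + -2·6 = -12
  a_5 = 0·-12 + -2·4 = -8
  a_6 = 0·-8 + -2·-12 = 24
  a_7 = 0·24 + -2·-8 = 16
  a_8 = 0·16 + -2·24 = -48
  a_9 = 0·-48 + -2·16 = -32
  a_10 = 0·-32 + -2·-48 = 96

0,-2 ; 96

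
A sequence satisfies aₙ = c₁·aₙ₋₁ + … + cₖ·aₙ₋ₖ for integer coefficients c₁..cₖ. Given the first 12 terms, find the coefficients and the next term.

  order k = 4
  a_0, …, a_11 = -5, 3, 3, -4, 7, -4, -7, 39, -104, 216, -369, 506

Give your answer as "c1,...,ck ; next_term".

  a_4 = -3·-4 + -2·3 + 2·3 + 1·-5 = 7
  a_5 = -3·7 + -2·-4 + 2·3 + 1·3 = -4
  a_6 = -3·-4 + -2·7 + 2·-4 + 1·3 = -7
  a_7 = -3·-7 + -2·-4 + 2·7 + 1·-4 = 39
  a_8 = -3·39 + -2·-7 + 2·-4 + 1·7 = -104
  a_9 = -3·-104 + -2·39 + 2·-7 + 1·-4 = 216
  a_10 = -3·216 + -2·-104 + 2·39 + 1·-7 = -369
  a_11 = -3·-369 + -2·216 + 2·-104 + 1·39 = 506
  a_12 = -3·506 + -2·-369 + 2·216 + 1·-104 = -452

-3,-2,2,1 ; -452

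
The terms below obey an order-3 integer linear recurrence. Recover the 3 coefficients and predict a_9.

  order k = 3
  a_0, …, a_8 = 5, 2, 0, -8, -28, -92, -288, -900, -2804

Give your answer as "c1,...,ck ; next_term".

  a_3 = 3·0 + 1·2 + -2·5 = -8
  a_4 = 3·-8 + 1·0 + -2·2 = -28
  a_5 = 3·-28 + 1·-8 + -2·0 = -92
  a_6 = 3·-92 + 1·-28 + -2·-8 = -288
  a_7 = 3·-288 + 1·-92 + -2·-28 = -900
  a_8 = 3·-900 + 1·-288 + -2·-92 = -2804
  a_9 = 3·-2804 + 1·-900 + -2·-288 = -8736

3,1,-2 ; -8736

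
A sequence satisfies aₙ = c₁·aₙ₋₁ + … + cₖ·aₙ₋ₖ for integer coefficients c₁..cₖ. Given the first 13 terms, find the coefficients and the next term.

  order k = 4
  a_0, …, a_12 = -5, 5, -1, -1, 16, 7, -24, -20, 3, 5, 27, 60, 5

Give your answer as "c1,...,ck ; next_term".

  a_4 = 1·-1 + -2·-1 + 1·5 + -2·-5 = 16
  a_5 = 1·16 + -2·-1 + 1·-1 + -2·5 = 7
  a_6 = 1·7 + -2·16 + 1·-1 + -2·-1 = -24
  a_7 = 1·-24 + -2·7 + 1·16 + -2·-1 = -20
  a_8 = 1·-20 + -2·-24 + 1·7 + -2·16 = 3
  a_9 = 1·3 + -2·-20 + 1·-24 + -2·7 = 5
  a_10 = 1·5 + -2·3 + 1·-20 + -2·-24 = 27
  a_11 = 1·27 + -2·5 + 1·3 + -2·-20 = 60
  a_12 = 1·60 + -2·27 + 1·5 + -2·3 = 5
  a_13 = 1·5 + -2·60 + 1·27 + -2·5 = -98

1,-2,1,-2 ; -98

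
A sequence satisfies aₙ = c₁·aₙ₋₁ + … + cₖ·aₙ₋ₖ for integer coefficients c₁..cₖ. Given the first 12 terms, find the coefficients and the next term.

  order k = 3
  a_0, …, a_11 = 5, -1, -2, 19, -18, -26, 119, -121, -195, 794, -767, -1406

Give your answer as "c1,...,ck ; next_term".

-1,-2,3 ; 5322

  a_3 = -1·-2 + -2·-1 + 3·5 = 19
  a_4 = -1·19 + -2·-2 + 3·-1 = -18
  a_5 = -1·-18 + -2·19 + 3·-2 = -26
  a_6 = -1·-26 + -2·-18 + 3·19 = 119
  a_7 = -1·119 + -2·-26 + 3·-18 = -121
  a_8 = -1·-121 + -2·119 + 3·-26 = -195
  a_9 = -1·-195 + -2·-121 + 3·119 = 794
  a_10 = -1·794 + -2·-195 + 3·-121 = -767
  a_11 = -1·-767 + -2·794 + 3·-195 = -1406
  a_12 = -1·-1406 + -2·-767 + 3·794 = 5322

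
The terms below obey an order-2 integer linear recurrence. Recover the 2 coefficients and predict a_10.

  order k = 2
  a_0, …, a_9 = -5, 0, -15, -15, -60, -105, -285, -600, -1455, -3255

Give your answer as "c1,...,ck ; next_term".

  a_2 = 1·0 + 3·-5 = -15
  a_3 = 1·-15 + 3·0 = -15
  a_4 = 1·-15 + 3·-15 = -60
  a_5 = 1·-60 + 3·-15 = -105
  a_6 = 1·-105 + 3·-60 = -285
  a_7 = 1·-285 + 3·-105 = -600
  a_8 = 1·-600 + 3·-285 = -1455
  a_9 = 1·-1455 + 3·-600 = -3255
  a_10 = 1·-3255 + 3·-1455 = -7620

1,3 ; -7620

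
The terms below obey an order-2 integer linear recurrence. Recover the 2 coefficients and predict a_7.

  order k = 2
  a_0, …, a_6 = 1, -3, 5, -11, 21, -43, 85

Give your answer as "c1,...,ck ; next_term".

-1,2 ; -171

  a_2 = -1·-3 + 2·1 = 5
  a_3 = -1·5 + 2·-3 = -11
  a_4 = -1·-11 + 2·5 = 21
  a_5 = -1·21 + 2·-11 = -43
  a_6 = -1·-43 + 2·21 = 85
  a_7 = -1·85 + 2·-43 = -171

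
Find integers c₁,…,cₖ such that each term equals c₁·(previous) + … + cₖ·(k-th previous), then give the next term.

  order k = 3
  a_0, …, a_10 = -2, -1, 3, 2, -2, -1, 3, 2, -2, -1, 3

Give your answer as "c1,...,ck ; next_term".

1,-1,1 ; 2

  a_3 = 1·3 + -1·-1 + 1·-2 = 2
  a_4 = 1·2 + -1·3 + 1·-1 = -2
  a_5 = 1·-2 + -1·2 + 1·3 = -1
  a_6 = 1·-1 + -1·-2 + 1·2 = 3
  a_7 = 1·3 + -1·-1 + 1·-2 = 2
  a_8 = 1·2 + -1·3 + 1·-1 = -2
  a_9 = 1·-2 + -1·2 + 1·3 = -1
  a_10 = 1·-1 + -1·-2 + 1·2 = 3
  a_11 = 1·3 + -1·-1 + 1·-2 = 2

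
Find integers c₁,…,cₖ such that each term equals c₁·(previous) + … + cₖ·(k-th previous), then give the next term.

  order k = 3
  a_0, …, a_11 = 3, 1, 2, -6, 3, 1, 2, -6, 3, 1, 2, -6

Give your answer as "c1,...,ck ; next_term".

-1,-1,-1 ; 3

  a_3 = -1·2 + -1·1 + -1·3 = -6
  a_4 = -1·-6 + -1·2 + -1·1 = 3
  a_5 = -1·3 + -1·-6 + -1·2 = 1
  a_6 = -1·1 + -1·3 + -1·-6 = 2
  a_7 = -1·2 + -1·1 + -1·3 = -6
  a_8 = -1·-6 + -1·2 + -1·1 = 3
  a_9 = -1·3 + -1·-6 + -1·2 = 1
  a_10 = -1·1 + -1·3 + -1·-6 = 2
  a_11 = -1·2 + -1·1 + -1·3 = -6
  a_12 = -1·-6 + -1·2 + -1·1 = 3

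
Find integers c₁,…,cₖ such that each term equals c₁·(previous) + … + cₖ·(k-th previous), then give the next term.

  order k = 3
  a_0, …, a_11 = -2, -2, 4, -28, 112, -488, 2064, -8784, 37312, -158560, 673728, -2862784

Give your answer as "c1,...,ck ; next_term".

  a_3 = -4·4 + 2·-2 + 4·-2 = -28
  a_4 = -4·-28 + 2·4 + 4·-2 = 112
  a_5 = -4·112 + 2·-28 + 4·4 = -488
  a_6 = -4·-488 + 2·112 + 4·-28 = 2064
  a_7 = -4·2064 + 2·-488 + 4·112 = -8784
  a_8 = -4·-8784 + 2·2064 + 4·-488 = 37312
  a_9 = -4·37312 + 2·-8784 + 4·2064 = -158560
  a_10 = -4·-158560 + 2·37312 + 4·-8784 = 673728
  a_11 = -4·673728 + 2·-158560 + 4·37312 = -2862784
  a_12 = -4·-2862784 + 2·673728 + 4·-158560 = 12164352

-4,2,4 ; 12164352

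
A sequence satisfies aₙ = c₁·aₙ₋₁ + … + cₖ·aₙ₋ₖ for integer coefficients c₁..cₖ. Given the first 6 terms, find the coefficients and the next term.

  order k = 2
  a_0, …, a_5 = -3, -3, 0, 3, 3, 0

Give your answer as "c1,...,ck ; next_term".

1,-1 ; -3

  a_2 = 1·-3 + -1·-3 = 0
  a_3 = 1·0 + -1·-3 = 3
  a_4 = 1·3 + -1·0 = 3
  a_5 = 1·3 + -1·3 = 0
  a_6 = 1·0 + -1·3 = -3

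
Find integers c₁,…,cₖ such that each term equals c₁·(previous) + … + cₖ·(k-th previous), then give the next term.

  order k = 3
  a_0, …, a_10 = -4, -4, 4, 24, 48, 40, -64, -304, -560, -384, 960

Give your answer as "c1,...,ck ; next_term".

2,-2,-2 ; 3808

  a_3 = 2·4 + -2·-4 + -2·-4 = 24
  a_4 = 2·24 + -2·4 + -2·-4 = 48
  a_5 = 2·48 + -2·24 + -2·4 = 40
  a_6 = 2·40 + -2·48 + -2·24 = -64
  a_7 = 2·-64 + -2·40 + -2·48 = -304
  a_8 = 2·-304 + -2·-64 + -2·40 = -560
  a_9 = 2·-560 + -2·-304 + -2·-64 = -384
  a_10 = 2·-384 + -2·-560 + -2·-304 = 960
  a_11 = 2·960 + -2·-384 + -2·-560 = 3808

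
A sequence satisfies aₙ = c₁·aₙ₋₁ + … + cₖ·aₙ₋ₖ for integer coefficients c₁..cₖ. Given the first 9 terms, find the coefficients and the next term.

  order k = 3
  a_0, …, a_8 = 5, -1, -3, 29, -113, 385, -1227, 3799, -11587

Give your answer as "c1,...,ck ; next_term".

  a_3 = -4·-3 + -2·-1 + 3·5 = 29
  a_4 = -4·29 + -2·-3 + 3·-1 = -113
  a_5 = -4·-113 + -2·29 + 3·-3 = 385
  a_6 = -4·385 + -2·-113 + 3·29 = -1227
  a_7 = -4·-1227 + -2·385 + 3·-113 = 3799
  a_8 = -4·3799 + -2·-1227 + 3·385 = -11587
  a_9 = -4·-11587 + -2·3799 + 3·-1227 = 35069

-4,-2,3 ; 35069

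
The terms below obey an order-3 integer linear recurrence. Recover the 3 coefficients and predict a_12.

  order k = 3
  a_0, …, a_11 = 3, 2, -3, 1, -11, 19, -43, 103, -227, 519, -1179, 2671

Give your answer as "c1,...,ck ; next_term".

-1,2,-2 ; -6067

  a_3 = -1·-3 + 2·2 + -2·3 = 1
  a_4 = -1·1 + 2·-3 + -2·2 = -11
  a_5 = -1·-11 + 2·1 + -2·-3 = 19
  a_6 = -1·19 + 2·-11 + -2·1 = -43
  a_7 = -1·-43 + 2·19 + -2·-11 = 103
  a_8 = -1·103 + 2·-43 + -2·19 = -227
  a_9 = -1·-227 + 2·103 + -2·-43 = 519
  a_10 = -1·519 + 2·-227 + -2·103 = -1179
  a_11 = -1·-1179 + 2·519 + -2·-227 = 2671
  a_12 = -1·2671 + 2·-1179 + -2·519 = -6067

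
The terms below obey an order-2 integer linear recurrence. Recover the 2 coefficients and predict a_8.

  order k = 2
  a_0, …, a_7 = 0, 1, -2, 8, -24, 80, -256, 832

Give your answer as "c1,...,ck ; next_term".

-2,4 ; -2688

  a_2 = -2·1 + 4·0 = -2
  a_3 = -2·-2 + 4·1 = 8
  a_4 = -2·8 + 4·-2 = -24
  a_5 = -2·-24 + 4·8 = 80
  a_6 = -2·80 + 4·-24 = -256
  a_7 = -2·-256 + 4·80 = 832
  a_8 = -2·832 + 4·-256 = -2688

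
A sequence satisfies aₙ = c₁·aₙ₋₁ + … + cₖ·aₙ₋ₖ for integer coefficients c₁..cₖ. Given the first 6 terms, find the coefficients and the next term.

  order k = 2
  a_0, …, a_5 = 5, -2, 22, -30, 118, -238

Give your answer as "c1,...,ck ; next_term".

-1,4 ; 710

  a_2 = -1·-2 + 4·5 = 22
  a_3 = -1·22 + 4·-2 = -30
  a_4 = -1·-30 + 4·22 = 118
  a_5 = -1·118 + 4·-30 = -238
  a_6 = -1·-238 + 4·118 = 710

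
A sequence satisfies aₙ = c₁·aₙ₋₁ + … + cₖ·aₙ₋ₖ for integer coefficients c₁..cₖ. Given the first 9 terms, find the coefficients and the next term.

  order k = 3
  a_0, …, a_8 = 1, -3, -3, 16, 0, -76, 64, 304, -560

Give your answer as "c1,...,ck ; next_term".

  a_3 = 0·-3 + -4·-3 + 4·1 = 16
  a_4 = 0·16 + -4·-3 + 4·-3 = 0
  a_5 = 0·0 + -4·16 + 4·-3 = -76
  a_6 = 0·-76 + -4·0 + 4·16 = 64
  a_7 = 0·64 + -4·-76 + 4·0 = 304
  a_8 = 0·304 + -4·64 + 4·-76 = -560
  a_9 = 0·-560 + -4·304 + 4·64 = -960

0,-4,4 ; -960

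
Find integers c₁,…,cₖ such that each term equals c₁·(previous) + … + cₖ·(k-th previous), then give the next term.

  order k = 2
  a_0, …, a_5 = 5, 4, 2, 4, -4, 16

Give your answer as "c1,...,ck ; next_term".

-2,2 ; -40

  a_2 = -2·4 + 2·5 = 2
  a_3 = -2·2 + 2·4 = 4
  a_4 = -2·4 + 2·2 = -4
  a_5 = -2·-4 + 2·4 = 16
  a_6 = -2·16 + 2·-4 = -40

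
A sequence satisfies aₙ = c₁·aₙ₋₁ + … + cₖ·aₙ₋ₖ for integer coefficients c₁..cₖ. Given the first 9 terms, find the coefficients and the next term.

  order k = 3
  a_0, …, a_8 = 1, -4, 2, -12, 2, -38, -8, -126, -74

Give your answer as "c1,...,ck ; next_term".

  a_3 = 1·2 + 3·-4 + -2·1 = -12
  a_4 = 1·-12 + 3·2 + -2·-4 = 2
  a_5 = 1·2 + 3·-12 + -2·2 = -38
  a_6 = 1·-38 + 3·2 + -2·-12 = -8
  a_7 = 1·-8 + 3·-38 + -2·2 = -126
  a_8 = 1·-126 + 3·-8 + -2·-38 = -74
  a_9 = 1·-74 + 3·-126 + -2·-8 = -436

1,3,-2 ; -436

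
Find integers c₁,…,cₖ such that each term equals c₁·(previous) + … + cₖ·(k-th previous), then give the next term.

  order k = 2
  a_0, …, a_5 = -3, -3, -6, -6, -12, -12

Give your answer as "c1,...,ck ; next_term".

  a_2 = 0·-3 + 2·-3 = -6
  a_3 = 0·-6 + 2·-3 = -6
  a_4 = 0·-6 + 2·-6 = -12
  a_5 = 0·-12 + 2·-6 = -12
  a_6 = 0·-12 + 2·-12 = -24

0,2 ; -24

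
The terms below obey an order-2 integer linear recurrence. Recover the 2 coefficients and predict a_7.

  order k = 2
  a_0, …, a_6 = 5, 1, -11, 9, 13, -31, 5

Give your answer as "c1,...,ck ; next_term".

  a_2 = -1·1 + -2·5 = -11
  a_3 = -1·-11 + -2·1 = 9
  a_4 = -1·9 + -2·-11 = 13
  a_5 = -1·13 + -2·9 = -31
  a_6 = -1·-31 + -2·13 = 5
  a_7 = -1·5 + -2·-31 = 57

-1,-2 ; 57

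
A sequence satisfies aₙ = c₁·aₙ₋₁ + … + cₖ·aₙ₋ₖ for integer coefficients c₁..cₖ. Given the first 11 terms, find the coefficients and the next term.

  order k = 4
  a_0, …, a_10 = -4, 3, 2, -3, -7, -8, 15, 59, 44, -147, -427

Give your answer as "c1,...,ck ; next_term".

1,-3,-2,-2 ; -192

  a_4 = 1·-3 + -3·2 + -2·3 + -2·-4 = -7
  a_5 = 1·-7 + -3·-3 + -2·2 + -2·3 = -8
  a_6 = 1·-8 + -3·-7 + -2·-3 + -2·2 = 15
  a_7 = 1·15 + -3·-8 + -2·-7 + -2·-3 = 59
  a_8 = 1·59 + -3·15 + -2·-8 + -2·-7 = 44
  a_9 = 1·44 + -3·59 + -2·15 + -2·-8 = -147
  a_10 = 1·-147 + -3·44 + -2·59 + -2·15 = -427
  a_11 = 1·-427 + -3·-147 + -2·44 + -2·59 = -192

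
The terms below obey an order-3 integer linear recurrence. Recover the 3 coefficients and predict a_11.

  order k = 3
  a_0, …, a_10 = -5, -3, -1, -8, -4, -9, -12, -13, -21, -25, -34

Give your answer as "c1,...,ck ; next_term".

  a_3 = 0·-1 + 1·-3 + 1·-5 = -8
  a_4 = 0·-8 + 1·-1 + 1·-3 = -4
  a_5 = 0·-4 + 1·-8 + 1·-1 = -9
  a_6 = 0·-9 + 1·-4 + 1·-8 = -12
  a_7 = 0·-12 + 1·-9 + 1·-4 = -13
  a_8 = 0·-13 + 1·-12 + 1·-9 = -21
  a_9 = 0·-21 + 1·-13 + 1·-12 = -25
  a_10 = 0·-25 + 1·-21 + 1·-13 = -34
  a_11 = 0·-34 + 1·-25 + 1·-21 = -46

0,1,1 ; -46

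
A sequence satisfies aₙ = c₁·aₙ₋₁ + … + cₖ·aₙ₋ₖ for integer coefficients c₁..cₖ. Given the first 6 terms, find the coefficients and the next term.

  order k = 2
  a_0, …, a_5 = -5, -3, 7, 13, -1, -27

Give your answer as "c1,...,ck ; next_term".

1,-2 ; -25

  a_2 = 1·-3 + -2·-5 = 7
  a_3 = 1·7 + -2·-3 = 13
  a_4 = 1·13 + -2·7 = -1
  a_5 = 1·-1 + -2·13 = -27
  a_6 = 1·-27 + -2·-1 = -25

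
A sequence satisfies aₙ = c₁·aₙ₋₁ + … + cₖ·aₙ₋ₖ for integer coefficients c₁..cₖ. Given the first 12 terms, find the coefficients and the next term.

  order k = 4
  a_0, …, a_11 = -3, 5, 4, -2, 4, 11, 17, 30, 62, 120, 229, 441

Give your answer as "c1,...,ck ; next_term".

1,1,1,1 ; 852

  a_4 = 1·-2 + 1·4 + 1·5 + 1·-3 = 4
  a_5 = 1·4 + 1·-2 + 1·4 + 1·5 = 11
  a_6 = 1·11 + 1·4 + 1·-2 + 1·4 = 17
  a_7 = 1·17 + 1·11 + 1·4 + 1·-2 = 30
  a_8 = 1·30 + 1·17 + 1·11 + 1·4 = 62
  a_9 = 1·62 + 1·30 + 1·17 + 1·11 = 120
  a_10 = 1·120 + 1·62 + 1·30 + 1·17 = 229
  a_11 = 1·229 + 1·120 + 1·62 + 1·30 = 441
  a_12 = 1·441 + 1·229 + 1·120 + 1·62 = 852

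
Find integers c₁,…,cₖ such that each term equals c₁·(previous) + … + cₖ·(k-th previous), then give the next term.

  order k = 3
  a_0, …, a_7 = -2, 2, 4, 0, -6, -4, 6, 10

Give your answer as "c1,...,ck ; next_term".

  a_3 = 0·4 + -1·2 + -1·-2 = 0
  a_4 = 0·0 + -1·4 + -1·2 = -6
  a_5 = 0·-6 + -1·0 + -1·4 = -4
  a_6 = 0·-4 + -1·-6 + -1·0 = 6
  a_7 = 0·6 + -1·-4 + -1·-6 = 10
  a_8 = 0·10 + -1·6 + -1·-4 = -2

0,-1,-1 ; -2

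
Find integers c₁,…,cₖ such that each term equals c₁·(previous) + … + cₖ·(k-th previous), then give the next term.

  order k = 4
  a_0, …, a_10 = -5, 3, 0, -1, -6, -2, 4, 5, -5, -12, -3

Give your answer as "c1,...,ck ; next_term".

  a_4 = 1·-1 + -1·0 + 0·3 + 1·-5 = -6
  a_5 = 1·-6 + -1·-1 + 0·0 + 1·3 = -2
  a_6 = 1·-2 + -1·-6 + 0·-1 + 1·0 = 4
  a_7 = 1·4 + -1·-2 + 0·-6 + 1·-1 = 5
  a_8 = 1·5 + -1·4 + 0·-2 + 1·-6 = -5
  a_9 = 1·-5 + -1·5 + 0·4 + 1·-2 = -12
  a_10 = 1·-12 + -1·-5 + 0·5 + 1·4 = -3
  a_11 = 1·-3 + -1·-12 + 0·-5 + 1·5 = 14

1,-1,0,1 ; 14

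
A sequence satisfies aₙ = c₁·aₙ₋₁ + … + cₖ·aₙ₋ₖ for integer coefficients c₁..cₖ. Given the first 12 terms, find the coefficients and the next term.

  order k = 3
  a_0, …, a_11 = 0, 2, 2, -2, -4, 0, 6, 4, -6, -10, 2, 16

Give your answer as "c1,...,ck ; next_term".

  a_3 = 0·2 + -1·2 + -1·0 = -2
  a_4 = 0·-2 + -1·2 + -1·2 = -4
  a_5 = 0·-4 + -1·-2 + -1·2 = 0
  a_6 = 0·0 + -1·-4 + -1·-2 = 6
  a_7 = 0·6 + -1·0 + -1·-4 = 4
  a_8 = 0·4 + -1·6 + -1·0 = -6
  a_9 = 0·-6 + -1·4 + -1·6 = -10
  a_10 = 0·-10 + -1·-6 + -1·4 = 2
  a_11 = 0·2 + -1·-10 + -1·-6 = 16
  a_12 = 0·16 + -1·2 + -1·-10 = 8

0,-1,-1 ; 8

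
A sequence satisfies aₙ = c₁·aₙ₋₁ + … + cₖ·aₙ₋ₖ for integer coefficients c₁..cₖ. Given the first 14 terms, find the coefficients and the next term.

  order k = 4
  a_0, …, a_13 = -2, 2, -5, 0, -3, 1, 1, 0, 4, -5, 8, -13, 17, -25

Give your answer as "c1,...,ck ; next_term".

  a_4 = -1·0 + 1·-5 + 0·2 + -1·-2 = -3
  a_5 = -1·-3 + 1·0 + 0·-5 + -1·2 = 1
  a_6 = -1·1 + 1·-3 + 0·0 + -1·-5 = 1
  a_7 = -1·1 + 1·1 + 0·-3 + -1·0 = 0
  a_8 = -1·0 + 1·1 + 0·1 + -1·-3 = 4
  a_9 = -1·4 + 1·0 + 0·1 + -1·1 = -5
  a_10 = -1·-5 + 1·4 + 0·0 + -1·1 = 8
  a_11 = -1·8 + 1·-5 + 0·4 + -1·0 = -13
  a_12 = -1·-13 + 1·8 + 0·-5 + -1·4 = 17
  a_13 = -1·17 + 1·-13 + 0·8 + -1·-5 = -25
  a_14 = -1·-25 + 1·17 + 0·-13 + -1·8 = 34

-1,1,0,-1 ; 34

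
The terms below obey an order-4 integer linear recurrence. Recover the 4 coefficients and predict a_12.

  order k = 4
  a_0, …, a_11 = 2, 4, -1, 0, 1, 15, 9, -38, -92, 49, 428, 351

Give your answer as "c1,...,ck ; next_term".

1,-3,-2,3 ; -1307

  a_4 = 1·0 + -3·-1 + -2·4 + 3·2 = 1
  a_5 = 1·1 + -3·0 + -2·-1 + 3·4 = 15
  a_6 = 1·15 + -3·1 + -2·0 + 3·-1 = 9
  a_7 = 1·9 + -3·15 + -2·1 + 3·0 = -38
  a_8 = 1·-38 + -3·9 + -2·15 + 3·1 = -92
  a_9 = 1·-92 + -3·-38 + -2·9 + 3·15 = 49
  a_10 = 1·49 + -3·-92 + -2·-38 + 3·9 = 428
  a_11 = 1·428 + -3·49 + -2·-92 + 3·-38 = 351
  a_12 = 1·351 + -3·428 + -2·49 + 3·-92 = -1307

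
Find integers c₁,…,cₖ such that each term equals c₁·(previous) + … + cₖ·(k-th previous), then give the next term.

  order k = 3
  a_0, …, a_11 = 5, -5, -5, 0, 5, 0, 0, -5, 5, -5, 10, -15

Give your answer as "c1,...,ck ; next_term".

  a_3 = -1·-5 + 0·-5 + -1·5 = 0
  a_4 = -1·0 + 0·-5 + -1·-5 = 5
  a_5 = -1·5 + 0·0 + -1·-5 = 0
  a_6 = -1·0 + 0·5 + -1·0 = 0
  a_7 = -1·0 + 0·0 + -1·5 = -5
  a_8 = -1·-5 + 0·0 + -1·0 = 5
  a_9 = -1·5 + 0·-5 + -1·0 = -5
  a_10 = -1·-5 + 0·5 + -1·-5 = 10
  a_11 = -1·10 + 0·-5 + -1·5 = -15
  a_12 = -1·-15 + 0·10 + -1·-5 = 20

-1,0,-1 ; 20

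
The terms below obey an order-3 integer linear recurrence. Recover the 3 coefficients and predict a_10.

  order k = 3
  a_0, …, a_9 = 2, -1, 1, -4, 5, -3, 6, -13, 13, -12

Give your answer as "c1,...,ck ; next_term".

  a_3 = -1·1 + -1·-1 + -2·2 = -4
  a_4 = -1·-4 + -1·1 + -2·-1 = 5
  a_5 = -1·5 + -1·-4 + -2·1 = -3
  a_6 = -1·-3 + -1·5 + -2·-4 = 6
  a_7 = -1·6 + -1·-3 + -2·5 = -13
  a_8 = -1·-13 + -1·6 + -2·-3 = 13
  a_9 = -1·13 + -1·-13 + -2·6 = -12
  a_10 = -1·-12 + -1·13 + -2·-13 = 25

-1,-1,-2 ; 25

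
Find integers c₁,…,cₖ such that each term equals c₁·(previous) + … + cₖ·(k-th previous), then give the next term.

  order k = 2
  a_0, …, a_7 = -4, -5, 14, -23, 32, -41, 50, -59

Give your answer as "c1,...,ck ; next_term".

  a_2 = -2·-5 + -1·-4 = 14
  a_3 = -2·14 + -1·-5 = -23
  a_4 = -2·-23 + -1·14 = 32
  a_5 = -2·32 + -1·-23 = -41
  a_6 = -2·-41 + -1·32 = 50
  a_7 = -2·50 + -1·-41 = -59
  a_8 = -2·-59 + -1·50 = 68

-2,-1 ; 68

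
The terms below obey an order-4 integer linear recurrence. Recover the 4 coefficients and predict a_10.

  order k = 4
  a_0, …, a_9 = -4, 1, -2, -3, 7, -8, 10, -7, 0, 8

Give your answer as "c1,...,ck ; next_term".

  a_4 = -1·-3 + 0·-2 + 0·1 + -1·-4 = 7
  a_5 = -1·7 + 0·-3 + 0·-2 + -1·1 = -8
  a_6 = -1·-8 + 0·7 + 0·-3 + -1·-2 = 10
  a_7 = -1·10 + 0·-8 + 0·7 + -1·-3 = -7
  a_8 = -1·-7 + 0·10 + 0·-8 + -1·7 = 0
  a_9 = -1·0 + 0·-7 + 0·10 + -1·-8 = 8
  a_10 = -1·8 + 0·0 + 0·-7 + -1·10 = -18

-1,0,0,-1 ; -18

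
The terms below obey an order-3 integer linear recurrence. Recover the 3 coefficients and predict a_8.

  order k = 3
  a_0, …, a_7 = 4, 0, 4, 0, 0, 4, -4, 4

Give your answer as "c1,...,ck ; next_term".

-1,0,1 ; 0

  a_3 = -1·4 + 0·0 + 1·4 = 0
  a_4 = -1·0 + 0·4 + 1·0 = 0
  a_5 = -1·0 + 0·0 + 1·4 = 4
  a_6 = -1·4 + 0·0 + 1·0 = -4
  a_7 = -1·-4 + 0·4 + 1·0 = 4
  a_8 = -1·4 + 0·-4 + 1·4 = 0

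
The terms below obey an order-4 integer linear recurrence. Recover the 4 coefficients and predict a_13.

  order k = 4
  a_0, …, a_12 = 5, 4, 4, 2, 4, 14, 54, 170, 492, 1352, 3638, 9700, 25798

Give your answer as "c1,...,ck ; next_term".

  a_4 = 4·2 + -3·4 + -3·4 + 4·5 = 4
  a_5 = 4·4 + -3·2 + -3·4 + 4·4 = 14
  a_6 = 4·14 + -3·4 + -3·2 + 4·4 = 54
  a_7 = 4·54 + -3·14 + -3·4 + 4·2 = 170
  a_8 = 4·170 + -3·54 + -3·14 + 4·4 = 492
  a_9 = 4·492 + -3·170 + -3·54 + 4·14 = 1352
  a_10 = 4·1352 + -3·492 + -3·170 + 4·54 = 3638
  a_11 = 4·3638 + -3·1352 + -3·492 + 4·170 = 9700
  a_12 = 4·9700 + -3·3638 + -3·1352 + 4·492 = 25798
  a_13 = 4·25798 + -3·9700 + -3·3638 + 4·1352 = 68586

4,-3,-3,4 ; 68586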